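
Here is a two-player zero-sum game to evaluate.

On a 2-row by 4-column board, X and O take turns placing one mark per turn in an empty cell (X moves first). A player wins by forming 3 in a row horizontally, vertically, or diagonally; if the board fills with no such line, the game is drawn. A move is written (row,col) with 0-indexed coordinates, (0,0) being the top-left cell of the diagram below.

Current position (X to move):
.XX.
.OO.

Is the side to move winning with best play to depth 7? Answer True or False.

[.XX./.OO.] X move#1: (0,0):+1/XXX./.OO.*, (0,3):+1/.XXX/.OO., (1,0):-1/.XX./XOO., (1,3):-1/.XX./.OOX
[XXX./.OO.] end (terminal -1, O#2); searched .XX./.OO. to 7

X winning at [.XX./.OO.]: True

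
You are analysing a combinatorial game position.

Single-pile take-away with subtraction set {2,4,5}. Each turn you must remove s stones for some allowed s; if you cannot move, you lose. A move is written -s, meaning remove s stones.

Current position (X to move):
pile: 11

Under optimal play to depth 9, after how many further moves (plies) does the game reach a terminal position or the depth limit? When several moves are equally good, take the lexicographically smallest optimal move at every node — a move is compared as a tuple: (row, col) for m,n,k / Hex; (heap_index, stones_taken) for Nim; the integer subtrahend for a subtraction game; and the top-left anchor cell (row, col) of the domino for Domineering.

[11] X move#1: -2:-1/9, -4:+1/7*, -5:-1/6
[7] O move#2: -2:-1/5*, -4:-1/3, -5:-1/2
[5] X move#3: -2:-1/3, -4:+1/1*, -5:+1/0
[1] end (terminal -1, O#4); searched 11 to 9

PV length from [11]: 3 plies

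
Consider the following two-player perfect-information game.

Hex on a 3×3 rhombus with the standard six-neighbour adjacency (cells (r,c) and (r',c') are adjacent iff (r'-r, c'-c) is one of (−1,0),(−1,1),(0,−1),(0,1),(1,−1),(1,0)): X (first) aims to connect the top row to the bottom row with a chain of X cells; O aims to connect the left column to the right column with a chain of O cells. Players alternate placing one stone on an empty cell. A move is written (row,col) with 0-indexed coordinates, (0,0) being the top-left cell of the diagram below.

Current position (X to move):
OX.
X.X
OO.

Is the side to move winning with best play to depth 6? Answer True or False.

X winning at [OX./X.X/OO.]: True

p1 X@[OX./X.X/OO.]: (0,2)[OXX/X.X/OO.]-1 (1,1)[OX./XXX/OO.]-1 (2,2)[OX./X.X/OOX]+1*
p2 O@[OX./X.X/OOX]: (0,2)[OXO/X.X/OOX]-1* (1,1)[OX./XOX/OOX]-1
p3 X@[OXO/X.X/OOX]: (1,1)[OXO/XXX/OOX]+1*
p4 O@[OXO/XXX/OOX] terminal -1; root [OX./X.X/OO.] d6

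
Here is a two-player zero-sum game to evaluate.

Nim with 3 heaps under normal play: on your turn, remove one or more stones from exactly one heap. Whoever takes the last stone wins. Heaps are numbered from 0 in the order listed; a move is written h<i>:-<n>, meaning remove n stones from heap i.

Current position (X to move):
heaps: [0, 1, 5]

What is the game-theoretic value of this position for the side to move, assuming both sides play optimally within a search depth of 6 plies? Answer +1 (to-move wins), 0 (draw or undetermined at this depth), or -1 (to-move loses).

ply 1, X at (0,1,5) | h1:-1=-1→(0,0,5); h2:-1=-1→(0,1,4); h2:-2=-1→(0,1,3); h2:-3=-1→(0,1,2); h2:-4=+1→(0,1,1)*; h2:-5=-1→(0,1,0)
ply 2, O at (0,1,1) | h1:-1=-1→(0,0,1)*; h2:-1=-1→(0,1,0)
ply 3, X at (0,0,1) | h2:-1=+1→(0,0,0)*
ply 4: (0,0,0) is terminal -1 (O); from (0,1,5) depth 6

value((0,1,5), X) = +1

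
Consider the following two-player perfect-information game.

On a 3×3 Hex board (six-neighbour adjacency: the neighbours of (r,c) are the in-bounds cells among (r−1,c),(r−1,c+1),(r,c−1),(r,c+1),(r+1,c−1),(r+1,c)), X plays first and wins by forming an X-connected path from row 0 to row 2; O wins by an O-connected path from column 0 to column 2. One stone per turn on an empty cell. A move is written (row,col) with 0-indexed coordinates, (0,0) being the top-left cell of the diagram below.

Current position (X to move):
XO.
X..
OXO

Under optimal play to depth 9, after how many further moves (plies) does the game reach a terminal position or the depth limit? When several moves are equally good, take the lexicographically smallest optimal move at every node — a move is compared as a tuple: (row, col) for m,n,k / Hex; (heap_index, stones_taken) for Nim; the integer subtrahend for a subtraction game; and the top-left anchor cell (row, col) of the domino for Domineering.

PV length from [XO./X../OXO]: 3 plies

p1 X@[XO./X../OXO]: (0,2)[XOX/X../OXO]+1* (1,1)[XO./XX./OXO]+1 (1,2)[XO./X.X/OXO]+1
p2 O@[XOX/X../OXO]: (1,1)[XOX/XO./OXO]-1* (1,2)[XOX/X.O/OXO]-1
p3 X@[XOX/XO./OXO]: (1,2)[XOX/XOX/OXO]+1*
p4 O@[XOX/XOX/OXO] terminal -1; root [XO./X../OXO] d9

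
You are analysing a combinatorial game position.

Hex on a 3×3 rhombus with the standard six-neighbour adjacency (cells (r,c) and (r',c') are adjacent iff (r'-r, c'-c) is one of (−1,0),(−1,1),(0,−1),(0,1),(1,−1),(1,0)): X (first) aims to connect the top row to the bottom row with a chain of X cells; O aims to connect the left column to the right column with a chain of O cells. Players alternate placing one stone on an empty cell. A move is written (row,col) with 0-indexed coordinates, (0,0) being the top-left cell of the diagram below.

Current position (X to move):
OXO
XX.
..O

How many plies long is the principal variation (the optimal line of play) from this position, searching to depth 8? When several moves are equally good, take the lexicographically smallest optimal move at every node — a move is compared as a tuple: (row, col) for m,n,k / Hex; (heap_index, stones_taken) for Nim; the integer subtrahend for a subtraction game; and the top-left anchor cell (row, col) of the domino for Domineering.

p1 X@[OXO/XX./..O]: (1,2)[OXO/XXX/..O]+1* (2,0)[OXO/XX./X.O]+1 (2,1)[OXO/XX./.XO]+1
p2 O@[OXO/XXX/..O]: (2,0)[OXO/XXX/O.O]-1* (2,1)[OXO/XXX/.OO]-1
p3 X@[OXO/XXX/O.O]: (2,1)[OXO/XXX/OXO]+1*
p4 O@[OXO/XXX/OXO] terminal -1; root [OXO/XX./..O] d8

PV length from [OXO/XX./..O]: 3 plies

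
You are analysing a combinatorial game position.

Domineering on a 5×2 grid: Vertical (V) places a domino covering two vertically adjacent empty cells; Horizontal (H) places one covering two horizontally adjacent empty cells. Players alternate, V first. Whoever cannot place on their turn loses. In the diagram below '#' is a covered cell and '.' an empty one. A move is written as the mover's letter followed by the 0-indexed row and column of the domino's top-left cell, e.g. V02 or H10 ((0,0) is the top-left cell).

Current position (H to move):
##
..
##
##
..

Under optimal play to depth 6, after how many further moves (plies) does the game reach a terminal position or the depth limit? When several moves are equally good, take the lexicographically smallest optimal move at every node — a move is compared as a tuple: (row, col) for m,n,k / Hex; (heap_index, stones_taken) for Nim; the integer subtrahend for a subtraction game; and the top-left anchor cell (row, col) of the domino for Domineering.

PV length from [##/../##/##/..]: 1 ply

ply 1, H at ##/../##/##/.. | H10=+1→##/##/##/##/..*; H40=+1→##/../##/##/##
ply 2: ##/##/##/##/.. is terminal -1 (V); from ##/../##/##/.. depth 6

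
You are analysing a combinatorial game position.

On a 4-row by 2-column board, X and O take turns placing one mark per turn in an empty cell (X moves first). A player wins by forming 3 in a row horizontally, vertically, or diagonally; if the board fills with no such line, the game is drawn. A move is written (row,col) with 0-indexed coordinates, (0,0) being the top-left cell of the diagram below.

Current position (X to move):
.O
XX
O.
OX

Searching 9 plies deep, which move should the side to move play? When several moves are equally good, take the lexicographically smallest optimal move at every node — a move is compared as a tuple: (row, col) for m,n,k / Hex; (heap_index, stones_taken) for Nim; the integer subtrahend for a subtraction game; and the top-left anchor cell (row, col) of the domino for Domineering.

ply 1, X at .O/XX/O./OX | (0,0)=+0→XO/XX/O./OX; (2,1)=+1→.O/XX/OX/OX*
ply 2: .O/XX/OX/OX is terminal -1 (O); from .O/XX/O./OX depth 9

X's best at [.O/XX/O./OX]: (2,1)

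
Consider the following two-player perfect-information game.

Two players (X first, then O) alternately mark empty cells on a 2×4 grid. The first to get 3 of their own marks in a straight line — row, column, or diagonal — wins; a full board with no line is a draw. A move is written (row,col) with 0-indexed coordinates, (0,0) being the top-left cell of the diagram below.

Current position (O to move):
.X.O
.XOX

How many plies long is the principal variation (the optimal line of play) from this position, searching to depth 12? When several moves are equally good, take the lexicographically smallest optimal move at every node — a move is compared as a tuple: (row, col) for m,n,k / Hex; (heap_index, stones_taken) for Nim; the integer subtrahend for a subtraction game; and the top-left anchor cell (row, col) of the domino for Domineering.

[.X.O/.XOX] O move#1: (0,0):+0/OX.O/.XOX*, (0,2):+0/.XOO/.XOX, (1,0):+0/.X.O/OXOX
[OX.O/.XOX] X move#2: (0,2):+0/OXXO/.XOX*, (1,0):+0/OX.O/XXOX
[OXXO/.XOX] O move#3: (1,0):+0/OXXO/OXOX*
[OXXO/OXOX] end (terminal +0, X#4); searched .X.O/.XOX to 12

PV length from [.X.O/.XOX]: 3 plies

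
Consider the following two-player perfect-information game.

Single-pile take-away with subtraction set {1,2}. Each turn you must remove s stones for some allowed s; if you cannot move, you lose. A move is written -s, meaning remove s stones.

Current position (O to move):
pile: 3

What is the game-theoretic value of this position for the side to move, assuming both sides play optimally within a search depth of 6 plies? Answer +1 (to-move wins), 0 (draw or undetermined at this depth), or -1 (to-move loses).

ply 1, O at 3 | -1=-1→2*; -2=-1→1
ply 2, X at 2 | -1=-1→1; -2=+1→0*
ply 3: 0 is terminal -1 (O); from 3 depth 6

value(3, O) = -1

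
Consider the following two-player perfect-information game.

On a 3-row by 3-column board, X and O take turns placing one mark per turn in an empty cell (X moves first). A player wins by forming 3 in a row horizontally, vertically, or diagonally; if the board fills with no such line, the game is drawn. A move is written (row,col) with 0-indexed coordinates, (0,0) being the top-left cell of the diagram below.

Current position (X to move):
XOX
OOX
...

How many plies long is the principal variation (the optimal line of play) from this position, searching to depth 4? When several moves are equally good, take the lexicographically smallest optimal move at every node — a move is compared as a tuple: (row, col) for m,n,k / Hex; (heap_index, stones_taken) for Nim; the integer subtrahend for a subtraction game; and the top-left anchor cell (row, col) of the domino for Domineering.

p1 X@[XOX/OOX/...]: (2,0)[XOX/OOX/X..]-1 (2,1)[XOX/OOX/.X.]+0 (2,2)[XOX/OOX/..X]+1*
p2 O@[XOX/OOX/..X] terminal -1; root [XOX/OOX/...] d4

PV length from [XOX/OOX/...]: 1 ply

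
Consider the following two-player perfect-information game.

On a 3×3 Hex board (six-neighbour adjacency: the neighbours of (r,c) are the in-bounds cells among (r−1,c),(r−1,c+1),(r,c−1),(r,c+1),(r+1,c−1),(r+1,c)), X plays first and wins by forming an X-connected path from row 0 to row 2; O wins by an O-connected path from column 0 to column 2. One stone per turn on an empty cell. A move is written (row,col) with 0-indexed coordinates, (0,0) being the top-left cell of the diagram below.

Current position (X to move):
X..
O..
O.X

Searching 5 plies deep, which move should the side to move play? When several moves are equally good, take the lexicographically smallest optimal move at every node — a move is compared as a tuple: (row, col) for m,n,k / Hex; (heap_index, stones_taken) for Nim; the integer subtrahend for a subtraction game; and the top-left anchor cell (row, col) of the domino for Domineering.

X's best at [X../O../O.X]: (1,1)

ply 1, X at X../O../O.X | (0,1)=-1→XX./O../O.X; (0,2)=-1→X.X/O../O.X; (1,1)=+1→X../OX./O.X*; (1,2)=-1→X../O.X/O.X; (2,1)=-1→X../O../OXX
ply 2, O at X../OX./O.X | (0,1)=-1→XO./OX./O.X*; (0,2)=-1→X.O/OX./O.X; (1,2)=-1→X../OXO/O.X; (2,1)=-1→X../OX./OOX
ply 3, X at XO./OX./O.X | (0,2)=+1→XOX/OX./O.X*; (1,2)=-1→XO./OXX/O.X; (2,1)=-1→XO./OX./OXX
ply 4, O at XOX/OX./O.X | (1,2)=-1→XOX/OXO/O.X*; (2,1)=-1→XOX/OX./OOX
ply 5, X at XOX/OXO/O.X | (2,1)=+1→XOX/OXO/OXX*
ply 6: XOX/OXO/OXX is terminal -1 (O); from X../O../O.X depth 5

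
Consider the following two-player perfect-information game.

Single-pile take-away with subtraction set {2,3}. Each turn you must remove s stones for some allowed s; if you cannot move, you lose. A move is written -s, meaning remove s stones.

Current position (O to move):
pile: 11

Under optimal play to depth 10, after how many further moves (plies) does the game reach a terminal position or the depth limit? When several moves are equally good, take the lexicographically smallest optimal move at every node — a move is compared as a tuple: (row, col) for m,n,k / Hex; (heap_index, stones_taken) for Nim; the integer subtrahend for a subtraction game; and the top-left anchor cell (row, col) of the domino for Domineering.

ply 1, O at 11 | -2=-1→9*; -3=-1→8
ply 2, X at 9 | -2=-1→7; -3=+1→6*
ply 3, O at 6 | -2=-1→4*; -3=-1→3
ply 4, X at 4 | -2=-1→2; -3=+1→1*
ply 5: 1 is terminal -1 (O); from 11 depth 10

PV length from [11]: 4 plies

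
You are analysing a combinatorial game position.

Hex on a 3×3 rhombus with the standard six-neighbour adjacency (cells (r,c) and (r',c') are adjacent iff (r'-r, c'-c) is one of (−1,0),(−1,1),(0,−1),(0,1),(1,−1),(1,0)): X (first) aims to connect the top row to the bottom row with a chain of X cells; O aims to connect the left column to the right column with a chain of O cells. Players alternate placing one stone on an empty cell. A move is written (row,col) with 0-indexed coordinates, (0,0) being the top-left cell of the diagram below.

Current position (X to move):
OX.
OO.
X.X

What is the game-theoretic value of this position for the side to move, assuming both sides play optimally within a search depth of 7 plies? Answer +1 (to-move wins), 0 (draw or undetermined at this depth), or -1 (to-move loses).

value(OX./OO./X.X, X) = -1

ply 1, X at OX./OO./X.X | (0,2)=-1→OXX/OO./X.X*; (1,2)=-1→OX./OOX/X.X; (2,1)=-1→OX./OO./XXX
ply 2, O at OXX/OO./X.X | (1,2)=+1→OXX/OOO/X.X*; (2,1)=-1→OXX/OO./XOX
ply 3: OXX/OOO/X.X is terminal -1 (X); from OX./OO./X.X depth 7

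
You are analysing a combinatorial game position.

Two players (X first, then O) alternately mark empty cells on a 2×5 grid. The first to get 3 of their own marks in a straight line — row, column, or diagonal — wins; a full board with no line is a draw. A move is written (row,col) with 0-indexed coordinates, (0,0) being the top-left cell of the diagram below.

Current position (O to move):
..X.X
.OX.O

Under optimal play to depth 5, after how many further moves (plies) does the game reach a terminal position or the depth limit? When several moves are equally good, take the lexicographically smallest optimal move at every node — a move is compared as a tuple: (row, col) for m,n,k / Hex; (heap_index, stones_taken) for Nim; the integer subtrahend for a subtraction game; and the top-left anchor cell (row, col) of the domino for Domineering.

[..X.X/.OX.O] O move#1: (0,0):-1/O.X.X/.OX.O, (0,1):-1/.OX.X/.OX.O, (0,3):+0/..XOX/.OX.O*, (1,0):-1/..X.X/OOX.O, (1,3):-1/..X.X/.OXOO
[..XOX/.OX.O] X move#2: (0,0):+0/X.XOX/.OX.O*, (0,1):+0/.XXOX/.OX.O, (1,0):+0/..XOX/XOX.O, (1,3):+0/..XOX/.OXXO
[X.XOX/.OX.O] O move#3: (0,1):+0/XOXOX/.OX.O*, (1,0):-1/X.XOX/OOX.O, (1,3):-1/X.XOX/.OXOO
[XOXOX/.OX.O] X move#4: (1,0):+0/XOXOX/XOX.O*, (1,3):+0/XOXOX/.OXXO
[XOXOX/XOX.O] O move#5: (1,3):+0/XOXOX/XOXOO*
[XOXOX/XOXOO] end (terminal +0, X#6); searched ..X.X/.OX.O to 5

PV length from [..X.X/.OX.O]: 5 plies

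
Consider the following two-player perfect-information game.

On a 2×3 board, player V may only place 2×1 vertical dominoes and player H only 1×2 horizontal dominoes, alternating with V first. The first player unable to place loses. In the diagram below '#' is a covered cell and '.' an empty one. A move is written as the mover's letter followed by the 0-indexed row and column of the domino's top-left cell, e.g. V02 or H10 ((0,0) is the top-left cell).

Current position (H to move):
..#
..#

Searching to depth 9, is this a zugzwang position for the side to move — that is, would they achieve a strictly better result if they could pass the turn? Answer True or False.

ply 1, H at ..#/..# | H00=+1→###/..#*; H10=+1→..#/###
ply 2: ###/..# is terminal -1 (V); from ..#/..# depth 9
if H skipped the turn, V would face:
~ ply 1, V at ..#/..# | V00=+1→#.#/#.#*; V01=+1→.##/.##
~ ply 2: #.#/#.# is terminal -1 (H); from ..#/..# depth 9
compare (H): move=+1 vs pass=-1

zugzwang(..#/..#, H) = False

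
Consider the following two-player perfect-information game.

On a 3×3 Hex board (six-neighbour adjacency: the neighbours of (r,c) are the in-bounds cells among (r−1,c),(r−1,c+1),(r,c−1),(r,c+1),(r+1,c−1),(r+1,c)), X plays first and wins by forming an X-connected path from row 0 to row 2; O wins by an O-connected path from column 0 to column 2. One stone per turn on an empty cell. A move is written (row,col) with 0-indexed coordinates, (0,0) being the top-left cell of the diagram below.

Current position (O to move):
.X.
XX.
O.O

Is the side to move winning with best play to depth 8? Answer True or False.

ply 1, O at .X./XX./O.O | (0,0)=-1→OX./XX./O.O; (0,2)=-1→.XO/XX./O.O; (1,2)=-1→.X./XXO/O.O; (2,1)=+1→.X./XX./OOO*
ply 2: .X./XX./OOO is terminal -1 (X); from .X./XX./O.O depth 8

O winning at [.X./XX./O.O]: True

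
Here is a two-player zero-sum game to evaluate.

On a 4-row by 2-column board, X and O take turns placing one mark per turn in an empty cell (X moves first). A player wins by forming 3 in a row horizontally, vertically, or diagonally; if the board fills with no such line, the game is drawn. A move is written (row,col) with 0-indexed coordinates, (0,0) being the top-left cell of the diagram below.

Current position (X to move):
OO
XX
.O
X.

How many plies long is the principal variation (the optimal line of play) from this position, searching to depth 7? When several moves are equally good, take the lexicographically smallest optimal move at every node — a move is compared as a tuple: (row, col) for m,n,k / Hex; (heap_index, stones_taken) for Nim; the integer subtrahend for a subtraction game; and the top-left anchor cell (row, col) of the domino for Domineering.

ply 1, X at OO/XX/.O/X. | (2,0)=+1→OO/XX/XO/X.*; (3,1)=+0→OO/XX/.O/XX
ply 2: OO/XX/XO/X. is terminal -1 (O); from OO/XX/.O/X. depth 7

PV length from [OO/XX/.O/X.]: 1 ply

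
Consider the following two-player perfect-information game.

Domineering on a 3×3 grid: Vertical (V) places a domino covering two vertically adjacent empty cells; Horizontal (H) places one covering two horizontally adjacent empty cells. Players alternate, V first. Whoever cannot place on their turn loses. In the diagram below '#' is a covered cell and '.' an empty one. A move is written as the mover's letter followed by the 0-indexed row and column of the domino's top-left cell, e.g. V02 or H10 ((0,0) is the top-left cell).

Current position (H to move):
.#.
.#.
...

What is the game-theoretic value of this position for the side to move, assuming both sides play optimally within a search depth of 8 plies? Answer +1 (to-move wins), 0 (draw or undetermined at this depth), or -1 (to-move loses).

value(.#./.#./..., H) = -1

p1 H@[.#./.#./...]: H20[.#./.#./##.]-1* H21[.#./.#./.##]-1
p2 V@[.#./.#./##.]: V00[##./##./##.]+1* V02[.##/.##/##.]+1 V12[.#./.##/###]+1
p3 H@[##./##./##.] terminal -1; root [.#./.#./...] d8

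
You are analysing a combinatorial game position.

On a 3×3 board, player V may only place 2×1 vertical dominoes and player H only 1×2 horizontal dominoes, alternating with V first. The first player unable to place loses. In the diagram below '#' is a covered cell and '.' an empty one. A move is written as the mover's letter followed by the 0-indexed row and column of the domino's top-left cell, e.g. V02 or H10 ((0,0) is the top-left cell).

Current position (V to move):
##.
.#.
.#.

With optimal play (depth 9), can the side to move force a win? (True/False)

ply 1, V at ##./.#./.#. | V02=+1→###/.##/.#.*; V10=+1→##./##./##.; V12=+1→##./.##/.##
ply 2: ###/.##/.#. is terminal -1 (H); from ##./.#./.#. depth 9

V winning at [##./.#./.#.]: True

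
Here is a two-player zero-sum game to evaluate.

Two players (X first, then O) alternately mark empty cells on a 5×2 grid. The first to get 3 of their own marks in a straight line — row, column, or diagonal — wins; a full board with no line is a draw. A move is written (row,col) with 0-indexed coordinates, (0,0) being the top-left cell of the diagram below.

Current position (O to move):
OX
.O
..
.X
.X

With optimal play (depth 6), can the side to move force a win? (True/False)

ply 1, O at OX/.O/../.X/.X | (1,0)=-1→OX/OO/../.X/.X; (2,0)=-1→OX/.O/O./.X/.X; (2,1)=+0→OX/.O/.O/.X/.X*; (3,0)=-1→OX/.O/../OX/.X; (4,0)=-1→OX/.O/../.X/OX
ply 2, X at OX/.O/.O/.X/.X | (1,0)=+0→OX/XO/.O/.X/.X*; (2,0)=+0→OX/.O/XO/.X/.X; (3,0)=+0→OX/.O/.O/XX/.X; (4,0)=+0→OX/.O/.O/.X/XX
ply 3, O at OX/XO/.O/.X/.X | (2,0)=+0→OX/XO/OO/.X/.X*; (3,0)=+0→OX/XO/.O/OX/.X; (4,0)=+0→OX/XO/.O/.X/OX
ply 4, X at OX/XO/OO/.X/.X | (3,0)=+0→OX/XO/OO/XX/.X*; (4,0)=+0→OX/XO/OO/.X/XX
ply 5, O at OX/XO/OO/XX/.X | (4,0)=+0→OX/XO/OO/XX/OX*
ply 6: OX/XO/OO/XX/OX is terminal +0 (X); from OX/.O/../.X/.X depth 6

O winning at [OX/.O/../.X/.X]: False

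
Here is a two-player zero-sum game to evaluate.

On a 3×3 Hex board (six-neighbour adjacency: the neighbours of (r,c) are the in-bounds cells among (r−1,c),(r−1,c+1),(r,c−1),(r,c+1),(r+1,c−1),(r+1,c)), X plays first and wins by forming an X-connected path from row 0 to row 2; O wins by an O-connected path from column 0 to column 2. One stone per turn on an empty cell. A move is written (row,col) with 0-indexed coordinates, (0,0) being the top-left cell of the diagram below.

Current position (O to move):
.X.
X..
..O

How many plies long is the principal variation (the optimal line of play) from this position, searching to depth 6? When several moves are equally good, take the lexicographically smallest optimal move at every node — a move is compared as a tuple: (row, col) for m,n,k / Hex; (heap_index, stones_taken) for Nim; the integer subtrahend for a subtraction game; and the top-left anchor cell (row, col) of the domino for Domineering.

ply 1, O at .X./X../..O | (0,0)=-1→OX./X../..O; (0,2)=-1→.XO/X../..O; (1,1)=-1→.X./XO./..O; (1,2)=-1→.X./X.O/..O; (2,0)=+1→.X./X../O.O*; (2,1)=-1→.X./X../.OO
ply 2, X at .X./X../O.O | (0,0)=-1→XX./X../O.O*; (0,2)=-1→.XX/X../O.O; (1,1)=-1→.X./XX./O.O; (1,2)=-1→.X./X.X/O.O; (2,1)=-1→.X./X../OXO
ply 3, O at XX./X../O.O | (0,2)=+1→XXO/X../O.O*; (1,1)=+1→XX./XO./O.O; (1,2)=+1→XX./X.O/O.O; (2,1)=+1→XX./X../OOO
ply 4, X at XXO/X../O.O | (1,1)=-1→XXO/XX./O.O*; (1,2)=-1→XXO/X.X/O.O; (2,1)=-1→XXO/X../OXO
ply 5, O at XXO/XX./O.O | (1,2)=-1→XXO/XXO/O.O; (2,1)=+1→XXO/XX./OOO*
ply 6: XXO/XX./OOO is terminal -1 (X); from .X./X../..O depth 6

PV length from [.X./X../..O]: 5 plies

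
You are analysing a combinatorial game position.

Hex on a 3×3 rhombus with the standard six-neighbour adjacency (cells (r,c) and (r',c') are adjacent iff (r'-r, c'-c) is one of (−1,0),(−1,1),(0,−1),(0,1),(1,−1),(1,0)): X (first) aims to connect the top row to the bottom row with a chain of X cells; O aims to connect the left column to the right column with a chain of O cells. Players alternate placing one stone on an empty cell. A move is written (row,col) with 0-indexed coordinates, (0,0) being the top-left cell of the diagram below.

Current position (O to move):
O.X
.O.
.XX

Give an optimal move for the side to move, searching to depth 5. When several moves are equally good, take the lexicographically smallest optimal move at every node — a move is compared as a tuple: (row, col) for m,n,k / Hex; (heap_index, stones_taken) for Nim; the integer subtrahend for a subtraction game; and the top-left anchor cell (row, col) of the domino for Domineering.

O's best at [O.X/.O./.XX]: (1,2)

[O.X/.O./.XX] O move#1: (0,1):-1/OOX/.O./.XX, (1,0):-1/O.X/OO./.XX, (1,2):+1/O.X/.OO/.XX*, (2,0):-1/O.X/.O./OXX
[O.X/.OO/.XX] X move#2: (0,1):-1/OXX/.OO/.XX*, (1,0):-1/O.X/XOO/.XX, (2,0):-1/O.X/.OO/XXX
[OXX/.OO/.XX] O move#3: (1,0):+1/OXX/OOO/.XX*, (2,0):+1/OXX/.OO/OXX
[OXX/OOO/.XX] end (terminal -1, X#4); searched O.X/.O./.XX to 5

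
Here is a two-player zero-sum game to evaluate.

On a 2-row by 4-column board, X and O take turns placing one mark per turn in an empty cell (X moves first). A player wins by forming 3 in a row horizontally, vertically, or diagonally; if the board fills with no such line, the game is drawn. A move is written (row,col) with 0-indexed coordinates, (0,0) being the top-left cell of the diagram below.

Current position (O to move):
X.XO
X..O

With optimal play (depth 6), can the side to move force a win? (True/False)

ply 1, O at X.XO/X..O | (0,1)=+0→XOXO/X..O*; (1,1)=-1→X.XO/XO.O; (1,2)=-1→X.XO/X.OO
ply 2, X at XOXO/X..O | (1,1)=+0→XOXO/XX.O*; (1,2)=+0→XOXO/X.XO
ply 3, O at XOXO/XX.O | (1,2)=+0→XOXO/XXOO*
ply 4: XOXO/XXOO is terminal +0 (X); from X.XO/X..O depth 6

O winning at [X.XO/X..O]: False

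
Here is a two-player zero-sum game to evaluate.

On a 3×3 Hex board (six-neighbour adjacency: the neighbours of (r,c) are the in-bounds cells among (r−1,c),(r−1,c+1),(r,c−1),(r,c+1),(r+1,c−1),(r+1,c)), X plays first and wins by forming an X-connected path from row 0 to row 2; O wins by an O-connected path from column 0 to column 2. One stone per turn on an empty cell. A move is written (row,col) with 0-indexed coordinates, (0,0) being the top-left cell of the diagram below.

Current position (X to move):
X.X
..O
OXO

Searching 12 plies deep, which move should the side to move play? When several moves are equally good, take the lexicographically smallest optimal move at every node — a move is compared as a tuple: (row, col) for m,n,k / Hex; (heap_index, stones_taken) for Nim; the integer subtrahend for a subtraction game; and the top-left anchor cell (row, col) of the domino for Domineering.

X's best at [X.X/..O/OXO]: (1,1)

ply 1, X at X.X/..O/OXO | (0,1)=-1→XXX/..O/OXO; (1,0)=-1→X.X/X.O/OXO; (1,1)=+1→X.X/.XO/OXO*
ply 2: X.X/.XO/OXO is terminal -1 (O); from X.X/..O/OXO depth 12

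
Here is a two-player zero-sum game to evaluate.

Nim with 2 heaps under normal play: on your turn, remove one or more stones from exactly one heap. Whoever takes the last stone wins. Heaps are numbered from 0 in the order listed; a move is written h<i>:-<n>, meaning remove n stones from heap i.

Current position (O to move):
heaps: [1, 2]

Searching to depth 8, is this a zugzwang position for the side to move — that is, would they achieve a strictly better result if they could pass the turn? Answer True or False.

zugzwang((1,2), O) = False

ply 1, O at (1,2) | h0:-1=-1→(0,2); h1:-1=+1→(1,1)*; h1:-2=-1→(1,0)
ply 2, X at (1,1) | h0:-1=-1→(0,1)*; h1:-1=-1→(1,0)
ply 3, O at (0,1) | h1:-1=+1→(0,0)*
ply 4: (0,0) is terminal -1 (X); from (1,2) depth 8
pass branch (X moves first from the same position):
  | ply 1, X at (1,2) | h0:-1=-1→(0,2); h1:-1=+1→(1,1)*; h1:-2=-1→(1,0)
  | ply 2, O at (1,1) | h0:-1=-1→(0,1)*; h1:-1=-1→(1,0)
  | ply 3, X at (0,1) | h1:-1=+1→(0,0)*
  | ply 4: (0,0) is terminal -1 (O); from (1,2) depth 8
O moving scores +1; O passing scores -1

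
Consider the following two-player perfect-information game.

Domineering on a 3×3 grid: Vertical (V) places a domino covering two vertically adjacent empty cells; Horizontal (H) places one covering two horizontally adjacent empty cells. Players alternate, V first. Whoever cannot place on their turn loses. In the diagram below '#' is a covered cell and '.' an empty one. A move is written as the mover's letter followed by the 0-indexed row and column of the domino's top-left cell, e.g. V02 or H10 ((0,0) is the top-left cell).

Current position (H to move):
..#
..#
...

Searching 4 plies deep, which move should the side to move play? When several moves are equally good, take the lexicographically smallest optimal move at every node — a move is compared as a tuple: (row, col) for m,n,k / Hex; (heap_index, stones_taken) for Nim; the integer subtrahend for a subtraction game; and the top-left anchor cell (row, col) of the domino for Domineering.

[..#/..#/...] H move#1: H00:-1/###/..#/..., H10:+1/..#/###/...*, H20:-1/..#/..#/##., H21:-1/..#/..#/.##
[..#/###/...] end (terminal -1, V#2); searched ..#/..#/... to 4

H's best at [..#/..#/...]: H10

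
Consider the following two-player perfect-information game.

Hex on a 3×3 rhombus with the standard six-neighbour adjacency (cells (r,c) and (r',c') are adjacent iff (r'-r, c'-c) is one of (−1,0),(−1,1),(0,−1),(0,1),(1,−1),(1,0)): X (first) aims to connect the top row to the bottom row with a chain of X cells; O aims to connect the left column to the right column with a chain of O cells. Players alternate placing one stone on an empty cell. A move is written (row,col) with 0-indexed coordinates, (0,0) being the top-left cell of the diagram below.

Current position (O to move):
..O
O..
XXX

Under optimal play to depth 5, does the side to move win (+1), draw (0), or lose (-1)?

value(..O/O../XXX, O) = +1

p1 O@[..O/O../XXX]: (0,0)[O.O/O../XXX]+1* (0,1)[.OO/O../XXX]+1 (1,1)[..O/OO./XXX]+1 (1,2)[..O/O.O/XXX]+1
p2 X@[O.O/O../XXX]: (0,1)[OXO/O../XXX]-1* (1,1)[O.O/OX./XXX]-1 (1,2)[O.O/O.X/XXX]-1
p3 O@[OXO/O../XXX]: (1,1)[OXO/OO./XXX]+1* (1,2)[OXO/O.O/XXX]-1
p4 X@[OXO/OO./XXX] terminal -1; root [..O/O../XXX] d5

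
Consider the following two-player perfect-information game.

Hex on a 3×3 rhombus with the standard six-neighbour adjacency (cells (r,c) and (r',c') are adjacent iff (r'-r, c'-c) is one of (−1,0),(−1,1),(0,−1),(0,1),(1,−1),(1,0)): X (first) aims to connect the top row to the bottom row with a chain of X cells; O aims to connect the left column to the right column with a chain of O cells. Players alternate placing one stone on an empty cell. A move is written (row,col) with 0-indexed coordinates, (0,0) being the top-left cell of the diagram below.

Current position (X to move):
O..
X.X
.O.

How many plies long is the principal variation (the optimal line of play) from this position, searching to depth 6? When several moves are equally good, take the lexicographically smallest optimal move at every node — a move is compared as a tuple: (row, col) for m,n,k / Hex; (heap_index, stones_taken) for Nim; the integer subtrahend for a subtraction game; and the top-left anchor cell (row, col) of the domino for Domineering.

PV length from [O../X.X/.O.]: 5 plies

[O../X.X/.O.] X move#1: (0,1):+1/OX./X.X/.O.*, (0,2):+1/O.X/X.X/.O., (1,1):+1/O../XXX/.O., (2,0):+1/O../X.X/XO., (2,2):+1/O../X.X/.OX
[OX./X.X/.O.] O move#2: (0,2):-1/OXO/X.X/.O.*, (1,1):-1/OX./XOX/.O., (2,0):-1/OX./X.X/OO., (2,2):-1/OX./X.X/.OO
[OXO/X.X/.O.] X move#3: (1,1):+1/OXO/XXX/.O.*, (2,0):+1/OXO/X.X/XO., (2,2):+1/OXO/X.X/.OX
[OXO/XXX/.O.] O move#4: (2,0):-1/OXO/XXX/OO.*, (2,2):-1/OXO/XXX/.OO
[OXO/XXX/OO.] X move#5: (2,2):+1/OXO/XXX/OOX*
[OXO/XXX/OOX] end (terminal -1, O#6); searched O../X.X/.O. to 6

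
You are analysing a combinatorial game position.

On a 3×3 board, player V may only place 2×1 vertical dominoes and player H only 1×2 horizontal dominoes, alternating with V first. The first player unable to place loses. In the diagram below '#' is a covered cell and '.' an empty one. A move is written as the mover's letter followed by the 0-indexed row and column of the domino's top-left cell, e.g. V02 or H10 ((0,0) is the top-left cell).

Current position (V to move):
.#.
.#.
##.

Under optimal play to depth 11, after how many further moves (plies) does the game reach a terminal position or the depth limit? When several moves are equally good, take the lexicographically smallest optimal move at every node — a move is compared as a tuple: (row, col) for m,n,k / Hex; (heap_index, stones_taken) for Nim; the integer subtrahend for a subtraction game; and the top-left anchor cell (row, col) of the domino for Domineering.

PV length from [.#./.#./##.]: 1 ply

[.#./.#./##.] V move#1: V00:+1/##./##./##.*, V02:+1/.##/.##/##., V12:+1/.#./.##/###
[##./##./##.] end (terminal -1, H#2); searched .#./.#./##. to 11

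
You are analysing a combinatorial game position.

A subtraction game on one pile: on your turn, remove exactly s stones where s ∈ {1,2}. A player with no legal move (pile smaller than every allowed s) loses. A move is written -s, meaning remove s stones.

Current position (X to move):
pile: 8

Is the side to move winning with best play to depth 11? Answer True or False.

p1 X@[8]: -1[7]-1 -2[6]+1*
p2 O@[6]: -1[5]-1* -2[4]-1
p3 X@[5]: -1[4]-1 -2[3]+1*
p4 O@[3]: -1[2]-1* -2[1]-1
p5 X@[2]: -1[1]-1 -2[0]+1*
p6 O@[0] terminal -1; root [8] d11

X winning at [8]: True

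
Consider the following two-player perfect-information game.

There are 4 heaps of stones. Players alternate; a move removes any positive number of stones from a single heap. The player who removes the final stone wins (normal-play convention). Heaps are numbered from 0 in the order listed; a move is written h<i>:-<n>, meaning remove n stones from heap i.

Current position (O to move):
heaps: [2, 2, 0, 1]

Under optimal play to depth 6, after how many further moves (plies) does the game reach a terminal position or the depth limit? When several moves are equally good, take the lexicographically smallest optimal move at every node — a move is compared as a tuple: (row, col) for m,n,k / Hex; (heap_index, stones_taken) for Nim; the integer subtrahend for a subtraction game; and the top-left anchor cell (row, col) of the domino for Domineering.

[(2,2,0,1)] O move#1: h0:-1:-1/(1,2,0,1), h0:-2:-1/(0,2,0,1), h1:-1:-1/(2,1,0,1), h1:-2:-1/(2,0,0,1), h3:-1:+1/(2,2,0,0)*
[(2,2,0,0)] X move#2: h0:-1:-1/(1,2,0,0)*, h0:-2:-1/(0,2,0,0), h1:-1:-1/(2,1,0,0), h1:-2:-1/(2,0,0,0)
[(1,2,0,0)] O move#3: h0:-1:-1/(0,2,0,0), h1:-1:+1/(1,1,0,0)*, h1:-2:-1/(1,0,0,0)
[(1,1,0,0)] X move#4: h0:-1:-1/(0,1,0,0)*, h1:-1:-1/(1,0,0,0)
[(0,1,0,0)] O move#5: h1:-1:+1/(0,0,0,0)*
[(0,0,0,0)] end (terminal -1, X#6); searched (2,2,0,1) to 6

PV length from [(2,2,0,1)]: 5 plies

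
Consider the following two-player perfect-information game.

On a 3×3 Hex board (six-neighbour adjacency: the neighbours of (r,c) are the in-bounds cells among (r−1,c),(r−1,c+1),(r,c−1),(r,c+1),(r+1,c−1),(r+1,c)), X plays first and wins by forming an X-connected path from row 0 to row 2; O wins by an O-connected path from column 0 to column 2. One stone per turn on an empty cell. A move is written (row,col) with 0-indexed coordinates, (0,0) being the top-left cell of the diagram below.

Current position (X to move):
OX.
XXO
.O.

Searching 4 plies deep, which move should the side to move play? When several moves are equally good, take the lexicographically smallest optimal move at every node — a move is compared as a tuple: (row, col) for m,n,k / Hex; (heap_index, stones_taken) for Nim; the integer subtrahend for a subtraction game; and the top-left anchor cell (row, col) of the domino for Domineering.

X's best at [OX./XXO/.O.]: (2,0)

[OX./XXO/.O.] X move#1: (0,2):-1/OXX/XXO/.O., (2,0):+1/OX./XXO/XO.*, (2,2):-1/OX./XXO/.OX
[OX./XXO/XO.] end (terminal -1, O#2); searched OX./XXO/.O. to 4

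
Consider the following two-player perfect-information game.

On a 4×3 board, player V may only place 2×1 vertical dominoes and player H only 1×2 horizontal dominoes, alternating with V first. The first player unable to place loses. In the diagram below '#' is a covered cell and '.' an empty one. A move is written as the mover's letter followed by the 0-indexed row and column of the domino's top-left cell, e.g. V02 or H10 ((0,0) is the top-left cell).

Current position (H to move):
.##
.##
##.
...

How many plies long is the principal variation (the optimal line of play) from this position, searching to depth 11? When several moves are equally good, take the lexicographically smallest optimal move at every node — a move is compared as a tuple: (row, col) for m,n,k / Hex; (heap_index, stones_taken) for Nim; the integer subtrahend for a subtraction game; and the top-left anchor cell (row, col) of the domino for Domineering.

PV length from [.##/.##/##./...]: 2 plies

p1 H@[.##/.##/##./...]: H30[.##/.##/##./##.]-1* H31[.##/.##/##./.##]-1
p2 V@[.##/.##/##./##.]: V00[###/###/##./##.]+1* V22[.##/.##/###/###]+1
p3 H@[###/###/##./##.] terminal -1; root [.##/.##/##./...] d11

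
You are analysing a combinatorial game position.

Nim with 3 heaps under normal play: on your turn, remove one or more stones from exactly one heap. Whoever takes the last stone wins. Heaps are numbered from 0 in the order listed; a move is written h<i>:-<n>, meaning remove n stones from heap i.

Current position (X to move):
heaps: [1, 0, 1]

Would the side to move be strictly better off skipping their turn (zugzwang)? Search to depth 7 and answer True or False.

zugzwang((1,0,1), X) = True

ply 1, X at (1,0,1) | h0:-1=-1→(0,0,1)*; h2:-1=-1→(1,0,0)
ply 2, O at (0,0,1) | h2:-1=+1→(0,0,0)*
ply 3: (0,0,0) is terminal -1 (X); from (1,0,1) depth 7
suppose X passes — search the same position with O to move:
pass> ply 1, O at (1,0,1) | h0:-1=-1→(0,0,1)*; h2:-1=-1→(1,0,0)
pass> ply 2, X at (0,0,1) | h2:-1=+1→(0,0,0)*
pass> ply 3: (0,0,0) is terminal -1 (O); from (1,0,1) depth 7
for X: play -1, pass +1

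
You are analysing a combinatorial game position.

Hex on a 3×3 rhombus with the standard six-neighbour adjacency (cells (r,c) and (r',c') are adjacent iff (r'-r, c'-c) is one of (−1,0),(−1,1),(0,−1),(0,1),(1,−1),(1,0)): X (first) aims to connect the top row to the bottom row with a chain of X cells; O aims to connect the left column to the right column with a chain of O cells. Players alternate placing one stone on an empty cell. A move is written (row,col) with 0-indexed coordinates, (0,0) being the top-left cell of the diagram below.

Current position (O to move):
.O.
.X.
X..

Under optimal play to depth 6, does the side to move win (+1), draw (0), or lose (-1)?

[.O./.X./X..] O move#1: (0,0):-1/OO./.X./X.., (0,2):+1/.OO/.X./X..*, (1,0):-1/.O./OX./X.., (1,2):-1/.O./.XO/X.., (2,1):-1/.O./.X./XO., (2,2):-1/.O./.X./X.O
[.OO/.X./X..] X move#2: (0,0):-1/XOO/.X./X..*, (1,0):-1/.OO/XX./X.., (1,2):-1/.OO/.XX/X.., (2,1):-1/.OO/.X./XX., (2,2):-1/.OO/.X./X.X
[XOO/.X./X..] O move#3: (1,0):+1/XOO/OX./X..*, (1,2):-1/XOO/.XO/X.., (2,1):-1/XOO/.X./XO., (2,2):-1/XOO/.X./X.O
[XOO/OX./X..] end (terminal -1, X#4); searched .O./.X./X.. to 6

value(.O./.X./X.., O) = +1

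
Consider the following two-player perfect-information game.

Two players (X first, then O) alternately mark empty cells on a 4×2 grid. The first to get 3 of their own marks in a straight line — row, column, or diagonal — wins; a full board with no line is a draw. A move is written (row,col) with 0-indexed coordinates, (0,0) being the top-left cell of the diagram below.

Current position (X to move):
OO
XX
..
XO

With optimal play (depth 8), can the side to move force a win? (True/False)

X winning at [OO/XX/../XO]: True

ply 1, X at OO/XX/../XO | (2,0)=+1→OO/XX/X./XO*; (2,1)=+0→OO/XX/.X/XO
ply 2: OO/XX/X./XO is terminal -1 (O); from OO/XX/../XO depth 8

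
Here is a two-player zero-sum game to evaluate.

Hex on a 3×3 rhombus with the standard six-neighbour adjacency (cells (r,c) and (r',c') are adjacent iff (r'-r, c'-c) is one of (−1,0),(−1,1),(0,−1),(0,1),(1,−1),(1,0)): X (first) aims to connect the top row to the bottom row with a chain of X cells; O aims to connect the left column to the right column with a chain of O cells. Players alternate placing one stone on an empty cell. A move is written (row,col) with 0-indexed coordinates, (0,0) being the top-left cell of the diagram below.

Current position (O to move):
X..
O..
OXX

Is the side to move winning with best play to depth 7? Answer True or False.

p1 O@[X../O../OXX]: (0,1)[XO./O../OXX]-1 (0,2)[X.O/O../OXX]+1* (1,1)[X../OO./OXX]+1 (1,2)[X../O.O/OXX]-1
p2 X@[X.O/O../OXX]: (0,1)[XXO/O../OXX]-1* (1,1)[X.O/OX./OXX]-1 (1,2)[X.O/O.X/OXX]-1
p3 O@[XXO/O../OXX]: (1,1)[XXO/OO./OXX]+1* (1,2)[XXO/O.O/OXX]-1
p4 X@[XXO/OO./OXX] terminal -1; root [X../O../OXX] d7

O winning at [X../O../OXX]: True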